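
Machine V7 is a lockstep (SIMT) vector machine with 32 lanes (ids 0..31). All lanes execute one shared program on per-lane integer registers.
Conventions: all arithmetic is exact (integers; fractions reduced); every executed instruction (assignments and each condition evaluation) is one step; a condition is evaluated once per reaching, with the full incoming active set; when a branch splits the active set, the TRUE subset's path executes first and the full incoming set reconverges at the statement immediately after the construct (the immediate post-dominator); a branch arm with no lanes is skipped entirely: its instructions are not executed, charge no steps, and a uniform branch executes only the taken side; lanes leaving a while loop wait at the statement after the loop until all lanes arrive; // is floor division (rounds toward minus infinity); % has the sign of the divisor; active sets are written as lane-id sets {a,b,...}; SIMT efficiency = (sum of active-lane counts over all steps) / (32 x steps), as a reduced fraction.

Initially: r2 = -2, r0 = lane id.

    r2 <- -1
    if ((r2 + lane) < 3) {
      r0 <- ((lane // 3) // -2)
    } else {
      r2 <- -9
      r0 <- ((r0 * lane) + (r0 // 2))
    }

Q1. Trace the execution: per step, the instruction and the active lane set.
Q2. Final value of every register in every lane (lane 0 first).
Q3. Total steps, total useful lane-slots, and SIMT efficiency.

step 0: r2 <- -1                     {0,1,2,3,4,5,6,7,8,9,10,11,12,13,14,15,16,17,18,19,20,21,22,23,24,25,26,27,28,29,30,31}
step 1: eval ((r2 + lane) < 3)       {0,1,2,3,4,5,6,7,8,9,10,11,12,13,14,15,16,17,18,19,20,21,22,23,24,25,26,27,28,29,30,31}
step 2: r0 <- ((lane // 3) // -2)    {0,1,2,3}
step 3: r2 <- -9                     {4,5,6,7,8,9,10,11,12,13,14,15,16,17,18,19,20,21,22,23,24,25,26,27,28,29,30,31}
step 4: r0 <- ((r0 * lane) + (r0 // 2)) {4,5,6,7,8,9,10,11,12,13,14,15,16,17,18,19,20,21,22,23,24,25,26,27,28,29,30,31}

Answer: 5 steps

r2: -1,-1,-1,-1,-9,-9,-9,-9,-9,-9,-9,-9,-9,-9,-9,-9,-9,-9,-9,-9,-9,-9,-9,-9,-9,-9,-9,-9,-9,-9,-9,-9
r0: 0,0,0,-1,18,27,39,52,68,85,105,126,150,175,203,232,264,297,333,370,410,451,495,540,588,637,689,742,798,855,915,976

steps = 5; useful = 124; efficiency = 124/160 = 31/40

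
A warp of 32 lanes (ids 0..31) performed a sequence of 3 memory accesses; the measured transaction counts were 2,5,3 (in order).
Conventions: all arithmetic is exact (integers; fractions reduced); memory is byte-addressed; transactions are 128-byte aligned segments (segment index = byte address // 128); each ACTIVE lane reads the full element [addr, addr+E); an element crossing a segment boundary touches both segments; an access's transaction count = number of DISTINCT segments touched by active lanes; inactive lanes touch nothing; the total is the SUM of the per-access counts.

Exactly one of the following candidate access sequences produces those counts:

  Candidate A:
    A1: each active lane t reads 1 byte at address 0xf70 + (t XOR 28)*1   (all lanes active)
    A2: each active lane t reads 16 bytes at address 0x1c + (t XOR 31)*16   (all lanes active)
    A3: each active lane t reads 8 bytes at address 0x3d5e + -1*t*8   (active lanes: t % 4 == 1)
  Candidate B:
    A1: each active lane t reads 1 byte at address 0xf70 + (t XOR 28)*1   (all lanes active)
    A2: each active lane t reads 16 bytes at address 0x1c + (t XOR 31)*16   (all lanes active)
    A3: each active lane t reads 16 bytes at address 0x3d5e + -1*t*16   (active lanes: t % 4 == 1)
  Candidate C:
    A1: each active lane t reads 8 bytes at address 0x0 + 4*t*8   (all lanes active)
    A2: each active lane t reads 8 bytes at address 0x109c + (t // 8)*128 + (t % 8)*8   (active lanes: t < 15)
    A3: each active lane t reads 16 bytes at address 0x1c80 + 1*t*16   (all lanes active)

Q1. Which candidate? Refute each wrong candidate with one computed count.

B: A3 gives 4 transactions, not 3
C: A1 gives 8 transactions, not 2
A: all counts match (2,5,3)

Answer: A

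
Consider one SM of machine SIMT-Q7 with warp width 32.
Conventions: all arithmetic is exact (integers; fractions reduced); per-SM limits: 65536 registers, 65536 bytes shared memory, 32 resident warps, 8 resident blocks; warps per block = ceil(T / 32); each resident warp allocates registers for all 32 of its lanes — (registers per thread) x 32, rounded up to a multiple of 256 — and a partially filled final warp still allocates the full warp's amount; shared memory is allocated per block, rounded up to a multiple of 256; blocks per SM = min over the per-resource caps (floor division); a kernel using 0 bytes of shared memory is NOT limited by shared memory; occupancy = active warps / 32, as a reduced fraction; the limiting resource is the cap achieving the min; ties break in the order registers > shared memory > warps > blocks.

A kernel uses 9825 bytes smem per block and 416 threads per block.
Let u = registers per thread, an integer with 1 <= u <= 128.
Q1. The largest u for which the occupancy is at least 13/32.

Answer: u = 128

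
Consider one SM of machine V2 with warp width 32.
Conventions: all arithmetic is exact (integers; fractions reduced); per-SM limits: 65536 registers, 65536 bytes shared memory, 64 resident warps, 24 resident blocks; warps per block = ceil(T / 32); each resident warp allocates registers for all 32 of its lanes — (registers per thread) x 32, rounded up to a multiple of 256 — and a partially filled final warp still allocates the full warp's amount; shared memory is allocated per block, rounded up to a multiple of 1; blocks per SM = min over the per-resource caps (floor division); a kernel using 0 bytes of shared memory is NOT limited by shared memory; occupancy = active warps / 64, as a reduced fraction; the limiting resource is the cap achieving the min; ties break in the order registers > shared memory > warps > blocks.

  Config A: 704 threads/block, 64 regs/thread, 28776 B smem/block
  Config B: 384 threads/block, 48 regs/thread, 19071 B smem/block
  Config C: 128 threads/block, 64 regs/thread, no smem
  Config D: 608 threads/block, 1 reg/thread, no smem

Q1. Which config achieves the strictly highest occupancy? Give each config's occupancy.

occupancies: A 11/32, B 9/16, C 1/2, D 57/64

Answer: D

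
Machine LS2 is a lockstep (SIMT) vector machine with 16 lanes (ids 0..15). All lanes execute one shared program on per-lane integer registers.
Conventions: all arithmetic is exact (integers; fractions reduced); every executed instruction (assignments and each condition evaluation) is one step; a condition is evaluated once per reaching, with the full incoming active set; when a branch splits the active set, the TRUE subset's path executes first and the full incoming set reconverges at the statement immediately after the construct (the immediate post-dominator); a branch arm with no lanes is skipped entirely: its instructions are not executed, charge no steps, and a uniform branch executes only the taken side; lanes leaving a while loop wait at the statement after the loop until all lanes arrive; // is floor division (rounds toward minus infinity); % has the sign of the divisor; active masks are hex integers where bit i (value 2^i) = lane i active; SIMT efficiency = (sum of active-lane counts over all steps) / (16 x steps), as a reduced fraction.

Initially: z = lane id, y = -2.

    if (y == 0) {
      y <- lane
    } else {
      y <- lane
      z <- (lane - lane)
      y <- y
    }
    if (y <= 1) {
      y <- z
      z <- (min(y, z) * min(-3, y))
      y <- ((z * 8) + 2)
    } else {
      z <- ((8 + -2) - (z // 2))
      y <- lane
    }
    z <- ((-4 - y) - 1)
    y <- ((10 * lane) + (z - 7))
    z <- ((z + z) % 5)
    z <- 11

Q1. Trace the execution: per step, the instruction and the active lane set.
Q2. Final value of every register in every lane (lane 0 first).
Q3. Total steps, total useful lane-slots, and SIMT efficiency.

step 0: eval (y == 0)                0xffff
step 1: y <- lane                    0xffff
step 2: z <- (lane - lane)           0xffff
step 3: y <- y                       0xffff
step 4: eval (y <= 1)                0xffff
step 5: y <- z                       0x0003
step 6: z <- (min(y, z) * min(-3, y)) 0x0003
step 7: y <- ((z * 8) + 2)           0x0003
step 8: z <- ((8 + -2) - (z // 2))   0xfffc
step 9: y <- lane                    0xfffc
step 10: z <- ((-4 - y) - 1)          0xffff
step 11: y <- ((10 * lane) + (z - 7)) 0xffff
step 12: z <- ((z + z) % 5)           0xffff
step 13: z <- 11                      0xffff

Answer: 14 steps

z: 11,11,11,11,11,11,11,11,11,11,11,11,11,11,11,11
y: -14,-4,6,15,24,33,42,51,60,69,78,87,96,105,114,123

steps = 14; useful = 178; efficiency = 178/224 = 89/112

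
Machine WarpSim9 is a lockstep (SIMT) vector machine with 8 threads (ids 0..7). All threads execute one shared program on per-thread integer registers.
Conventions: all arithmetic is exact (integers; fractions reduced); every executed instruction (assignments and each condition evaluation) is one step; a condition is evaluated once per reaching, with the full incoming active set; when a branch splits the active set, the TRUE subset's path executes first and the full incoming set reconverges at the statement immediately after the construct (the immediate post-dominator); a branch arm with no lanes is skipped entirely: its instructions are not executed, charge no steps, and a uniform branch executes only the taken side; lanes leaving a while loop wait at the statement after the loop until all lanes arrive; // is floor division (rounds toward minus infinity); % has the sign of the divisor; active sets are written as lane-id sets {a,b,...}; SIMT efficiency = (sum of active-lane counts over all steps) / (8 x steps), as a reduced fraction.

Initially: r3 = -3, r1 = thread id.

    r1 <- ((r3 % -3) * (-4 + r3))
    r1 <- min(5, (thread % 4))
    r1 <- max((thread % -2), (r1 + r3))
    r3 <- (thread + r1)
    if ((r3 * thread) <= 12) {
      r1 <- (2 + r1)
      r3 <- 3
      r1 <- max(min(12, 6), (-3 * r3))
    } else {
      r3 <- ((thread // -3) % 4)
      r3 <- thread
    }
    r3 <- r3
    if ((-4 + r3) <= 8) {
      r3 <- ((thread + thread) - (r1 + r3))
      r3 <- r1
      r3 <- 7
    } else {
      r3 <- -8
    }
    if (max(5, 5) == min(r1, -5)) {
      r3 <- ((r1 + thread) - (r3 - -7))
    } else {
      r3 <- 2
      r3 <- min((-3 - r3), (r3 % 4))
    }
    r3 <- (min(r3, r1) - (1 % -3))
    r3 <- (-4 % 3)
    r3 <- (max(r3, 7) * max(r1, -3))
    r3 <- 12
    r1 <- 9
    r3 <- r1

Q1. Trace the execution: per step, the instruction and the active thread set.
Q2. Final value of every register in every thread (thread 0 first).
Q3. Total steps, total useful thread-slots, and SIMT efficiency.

step 0: r1 <- ((r3 % -3) * (-4 + r3)) {0,1,2,3,4,5,6,7}
step 1: r1 <- min(5, (thread % 4))   {0,1,2,3,4,5,6,7}
step 2: r1 <- max((thread % -2), (r1 + r3)) {0,1,2,3,4,5,6,7}
step 3: r3 <- (thread + r1)          {0,1,2,3,4,5,6,7}
step 4: eval ((r3 * thread) <= 12)   {0,1,2,3,4,5,6,7}
step 5: r1 <- (2 + r1)               {0,1,2,3}
step 6: r3 <- 3                      {0,1,2,3}
step 7: r1 <- max(min(12, 6), (-3 * r3)) {0,1,2,3}
step 8: r3 <- ((thread // -3) % 4)   {4,5,6,7}
step 9: r3 <- thread                 {4,5,6,7}
step 10: r3 <- r3                     {0,1,2,3,4,5,6,7}
step 11: eval ((-4 + r3) <= 8)        {0,1,2,3,4,5,6,7}
step 12: r3 <- ((thread + thread) - (r1 + r3)) {0,1,2,3,4,5,6,7}
step 13: r3 <- r1                     {0,1,2,3,4,5,6,7}
step 14: r3 <- 7                      {0,1,2,3,4,5,6,7}
step 15: eval (max(5, 5) == min(r1, -5)) {0,1,2,3,4,5,6,7}
step 16: r3 <- 2                      {0,1,2,3,4,5,6,7}
step 17: r3 <- min((-3 - r3), (r3 % 4)) {0,1,2,3,4,5,6,7}
step 18: r3 <- (min(r3, r1) - (1 % -3)) {0,1,2,3,4,5,6,7}
step 19: r3 <- (-4 % 3)               {0,1,2,3,4,5,6,7}
step 20: r3 <- (max(r3, 7) * max(r1, -3)) {0,1,2,3,4,5,6,7}
step 21: r3 <- 12                     {0,1,2,3,4,5,6,7}
step 22: r1 <- 9                      {0,1,2,3,4,5,6,7}
step 23: r3 <- r1                     {0,1,2,3,4,5,6,7}

Answer: 24 steps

r3: 9,9,9,9,9,9,9,9
r1: 9,9,9,9,9,9,9,9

steps = 24; useful = 172; efficiency = 172/192 = 43/48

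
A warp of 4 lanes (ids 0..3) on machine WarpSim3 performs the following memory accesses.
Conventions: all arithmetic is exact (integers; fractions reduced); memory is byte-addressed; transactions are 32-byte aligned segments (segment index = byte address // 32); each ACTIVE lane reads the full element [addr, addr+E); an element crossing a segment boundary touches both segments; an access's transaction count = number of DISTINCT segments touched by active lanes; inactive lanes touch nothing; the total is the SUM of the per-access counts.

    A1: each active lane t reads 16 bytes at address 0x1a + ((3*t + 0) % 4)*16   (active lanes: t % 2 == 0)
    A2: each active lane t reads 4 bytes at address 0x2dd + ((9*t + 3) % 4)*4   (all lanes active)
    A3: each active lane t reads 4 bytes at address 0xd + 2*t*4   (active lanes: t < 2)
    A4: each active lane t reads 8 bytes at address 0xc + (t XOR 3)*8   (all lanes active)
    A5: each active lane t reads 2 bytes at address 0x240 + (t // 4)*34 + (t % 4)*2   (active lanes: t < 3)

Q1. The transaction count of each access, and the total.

A1: 3 transactions
A2: 2 transactions
A3: 1 transaction
A4: 2 transactions
A5: 1 transaction

Answer: 3,2,1,2,1; total 9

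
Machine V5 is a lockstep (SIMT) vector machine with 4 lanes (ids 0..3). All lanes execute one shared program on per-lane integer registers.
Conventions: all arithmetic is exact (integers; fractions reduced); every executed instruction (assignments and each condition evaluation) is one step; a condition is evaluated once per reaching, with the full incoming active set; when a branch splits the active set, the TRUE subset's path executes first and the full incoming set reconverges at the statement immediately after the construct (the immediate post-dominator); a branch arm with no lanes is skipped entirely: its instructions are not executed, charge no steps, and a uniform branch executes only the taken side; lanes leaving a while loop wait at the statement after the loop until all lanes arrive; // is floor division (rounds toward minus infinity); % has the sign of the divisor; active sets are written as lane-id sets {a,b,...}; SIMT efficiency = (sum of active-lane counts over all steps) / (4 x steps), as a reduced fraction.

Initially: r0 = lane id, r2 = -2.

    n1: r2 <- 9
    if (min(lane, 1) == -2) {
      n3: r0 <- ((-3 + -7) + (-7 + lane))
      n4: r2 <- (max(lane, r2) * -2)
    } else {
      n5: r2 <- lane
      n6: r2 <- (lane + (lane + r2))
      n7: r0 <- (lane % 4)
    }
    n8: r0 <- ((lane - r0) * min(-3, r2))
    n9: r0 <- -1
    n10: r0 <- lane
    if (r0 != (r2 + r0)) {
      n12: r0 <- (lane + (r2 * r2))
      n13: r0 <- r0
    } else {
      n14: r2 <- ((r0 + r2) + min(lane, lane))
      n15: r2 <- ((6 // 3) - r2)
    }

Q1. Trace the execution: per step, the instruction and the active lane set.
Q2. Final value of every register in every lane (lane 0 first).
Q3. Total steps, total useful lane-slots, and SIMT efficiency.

step 0: r2 <- 9                      {0,1,2,3}
step 1: eval (min(lane, 1) == -2)    {0,1,2,3}
step 2: r2 <- lane                   {0,1,2,3}
step 3: r2 <- (lane + (lane + r2))   {0,1,2,3}
step 4: r0 <- (lane % 4)             {0,1,2,3}
step 5: r0 <- ((lane - r0) * min(-3, r2)) {0,1,2,3}
step 6: r0 <- -1                     {0,1,2,3}
step 7: r0 <- lane                   {0,1,2,3}
step 8: eval (r0 != (r2 + r0))       {0,1,2,3}
step 9: r0 <- (lane + (r2 * r2))     {1,2,3}
step 10: r0 <- r0                     {1,2,3}
step 11: r2 <- ((r0 + r2) + min(lane, lane)) {0}
step 12: r2 <- ((6 // 3) - r2)        {0}

Answer: 13 steps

r0: 0,10,38,84
r2: 2,3,6,9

steps = 13; useful = 44; efficiency = 44/52 = 11/13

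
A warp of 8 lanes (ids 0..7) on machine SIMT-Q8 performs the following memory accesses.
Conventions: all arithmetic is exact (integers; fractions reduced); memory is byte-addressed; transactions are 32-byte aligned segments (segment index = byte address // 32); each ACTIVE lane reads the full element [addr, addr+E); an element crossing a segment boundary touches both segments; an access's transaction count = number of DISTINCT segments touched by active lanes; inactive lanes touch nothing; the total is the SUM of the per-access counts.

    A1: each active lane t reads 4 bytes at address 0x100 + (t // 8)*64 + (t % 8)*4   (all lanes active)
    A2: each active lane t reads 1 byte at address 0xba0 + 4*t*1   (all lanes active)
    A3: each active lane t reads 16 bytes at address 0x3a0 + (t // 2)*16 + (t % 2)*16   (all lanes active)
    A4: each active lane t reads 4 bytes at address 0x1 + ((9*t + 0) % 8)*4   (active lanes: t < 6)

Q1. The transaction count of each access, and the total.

A1: 1 transaction
A2: 1 transaction
A3: 3 transactions
A4: 1 transaction

Answer: 1,1,3,1; total 6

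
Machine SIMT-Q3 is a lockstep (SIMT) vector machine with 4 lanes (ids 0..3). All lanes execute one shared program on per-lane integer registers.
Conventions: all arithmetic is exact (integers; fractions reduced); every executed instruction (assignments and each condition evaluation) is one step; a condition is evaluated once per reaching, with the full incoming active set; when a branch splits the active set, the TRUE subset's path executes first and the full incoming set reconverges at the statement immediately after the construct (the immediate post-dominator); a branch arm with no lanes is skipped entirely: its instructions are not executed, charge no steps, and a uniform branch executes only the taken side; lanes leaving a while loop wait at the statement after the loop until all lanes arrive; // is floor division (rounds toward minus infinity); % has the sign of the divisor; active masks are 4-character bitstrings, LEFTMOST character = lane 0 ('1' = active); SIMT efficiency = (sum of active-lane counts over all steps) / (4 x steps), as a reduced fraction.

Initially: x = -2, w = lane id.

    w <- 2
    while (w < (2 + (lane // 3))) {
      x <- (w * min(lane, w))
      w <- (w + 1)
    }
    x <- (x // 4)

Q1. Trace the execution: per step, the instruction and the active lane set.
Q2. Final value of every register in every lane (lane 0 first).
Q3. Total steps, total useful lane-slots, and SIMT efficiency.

step 0: w <- 2                       1111
step 1: eval (w < (2 + (lane // 3))) 1111
step 2: x <- (w * min(lane, w))      0001
step 3: w <- (w + 1)                 0001
step 4: eval (w < (2 + (lane // 3))) 0001
step 5: x <- (x // 4)                1111

Answer: 6 steps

x: -1,-1,-1,1
w: 2,2,2,3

steps = 6; useful = 15; efficiency = 15/24 = 5/8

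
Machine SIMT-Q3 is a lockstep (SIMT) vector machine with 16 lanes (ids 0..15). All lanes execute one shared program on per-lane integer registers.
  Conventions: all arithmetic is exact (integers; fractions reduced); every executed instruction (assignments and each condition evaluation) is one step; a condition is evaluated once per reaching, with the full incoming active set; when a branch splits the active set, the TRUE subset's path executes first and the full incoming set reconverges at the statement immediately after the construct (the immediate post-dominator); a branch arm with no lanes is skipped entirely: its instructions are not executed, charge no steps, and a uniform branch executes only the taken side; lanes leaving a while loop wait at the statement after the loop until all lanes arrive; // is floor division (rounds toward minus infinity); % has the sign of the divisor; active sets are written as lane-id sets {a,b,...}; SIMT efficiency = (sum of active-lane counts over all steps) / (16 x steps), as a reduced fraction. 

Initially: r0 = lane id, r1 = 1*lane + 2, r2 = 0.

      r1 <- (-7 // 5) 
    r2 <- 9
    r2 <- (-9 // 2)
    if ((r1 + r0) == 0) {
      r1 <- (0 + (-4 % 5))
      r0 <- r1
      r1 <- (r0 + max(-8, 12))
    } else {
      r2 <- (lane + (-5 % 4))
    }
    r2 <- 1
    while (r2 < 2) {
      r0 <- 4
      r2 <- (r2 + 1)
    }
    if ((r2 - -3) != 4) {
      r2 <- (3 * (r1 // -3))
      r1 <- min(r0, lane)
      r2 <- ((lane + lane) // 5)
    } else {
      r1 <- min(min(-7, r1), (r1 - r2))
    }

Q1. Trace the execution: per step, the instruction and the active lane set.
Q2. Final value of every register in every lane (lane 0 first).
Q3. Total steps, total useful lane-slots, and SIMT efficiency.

step 0: r1 <- (-7 // 5)              {0,1,2,3,4,5,6,7,8,9,10,11,12,13,14,15}
step 1: r2 <- 9                      {0,1,2,3,4,5,6,7,8,9,10,11,12,13,14,15}
step 2: r2 <- (-9 // 2)              {0,1,2,3,4,5,6,7,8,9,10,11,12,13,14,15}
step 3: eval ((r1 + r0) == 0)        {0,1,2,3,4,5,6,7,8,9,10,11,12,13,14,15}
step 4: r1 <- (0 + (-4 % 5))         {2}
step 5: r0 <- r1                     {2}
step 6: r1 <- (r0 + max(-8, 12))     {2}
step 7: r2 <- (lane + (-5 % 4))      {0,1,3,4,5,6,7,8,9,10,11,12,13,14,15}
step 8: r2 <- 1                      {0,1,2,3,4,5,6,7,8,9,10,11,12,13,14,15}
step 9: eval (r2 < 2)                {0,1,2,3,4,5,6,7,8,9,10,11,12,13,14,15}
step 10: r0 <- 4                      {0,1,2,3,4,5,6,7,8,9,10,11,12,13,14,15}
step 11: r2 <- (r2 + 1)               {0,1,2,3,4,5,6,7,8,9,10,11,12,13,14,15}
step 12: eval (r2 < 2)                {0,1,2,3,4,5,6,7,8,9,10,11,12,13,14,15}
step 13: eval ((r2 - -3) != 4)        {0,1,2,3,4,5,6,7,8,9,10,11,12,13,14,15}
step 14: r2 <- (3 * (r1 // -3))       {0,1,2,3,4,5,6,7,8,9,10,11,12,13,14,15}
step 15: r1 <- min(r0, lane)          {0,1,2,3,4,5,6,7,8,9,10,11,12,13,14,15}
step 16: r2 <- ((lane + lane) // 5)   {0,1,2,3,4,5,6,7,8,9,10,11,12,13,14,15}

Answer: 17 steps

r0: 4,4,4,4,4,4,4,4,4,4,4,4,4,4,4,4
r1: 0,1,2,3,4,4,4,4,4,4,4,4,4,4,4,4
r2: 0,0,0,1,1,2,2,2,3,3,4,4,4,5,5,6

steps = 17; useful = 226; efficiency = 226/272 = 113/136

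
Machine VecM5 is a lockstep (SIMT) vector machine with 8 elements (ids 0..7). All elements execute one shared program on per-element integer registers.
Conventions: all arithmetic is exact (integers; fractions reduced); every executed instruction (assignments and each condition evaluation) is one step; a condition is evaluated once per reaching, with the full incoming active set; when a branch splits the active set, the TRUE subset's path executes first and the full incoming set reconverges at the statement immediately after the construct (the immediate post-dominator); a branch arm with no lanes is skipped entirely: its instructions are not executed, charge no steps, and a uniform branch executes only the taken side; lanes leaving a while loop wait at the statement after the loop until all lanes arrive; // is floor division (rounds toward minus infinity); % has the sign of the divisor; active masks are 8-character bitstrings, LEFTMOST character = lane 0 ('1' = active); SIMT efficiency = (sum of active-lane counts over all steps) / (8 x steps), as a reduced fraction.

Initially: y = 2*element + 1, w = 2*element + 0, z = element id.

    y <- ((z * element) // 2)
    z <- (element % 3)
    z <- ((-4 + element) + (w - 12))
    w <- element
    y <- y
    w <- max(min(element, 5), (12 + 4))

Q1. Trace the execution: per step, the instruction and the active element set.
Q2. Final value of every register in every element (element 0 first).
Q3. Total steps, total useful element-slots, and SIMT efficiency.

step 0: y <- ((z * element) // 2)    11111111
step 1: z <- (element % 3)           11111111
step 2: z <- ((-4 + element) + (w - 12)) 11111111
step 3: w <- element                 11111111
step 4: y <- y                       11111111
step 5: w <- max(min(element, 5), (12 + 4)) 11111111

Answer: 6 steps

y: 0,0,2,4,8,12,18,24
w: 16,16,16,16,16,16,16,16
z: -16,-13,-10,-7,-4,-1,2,5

steps = 6; useful = 48; efficiency = 48/48 = 1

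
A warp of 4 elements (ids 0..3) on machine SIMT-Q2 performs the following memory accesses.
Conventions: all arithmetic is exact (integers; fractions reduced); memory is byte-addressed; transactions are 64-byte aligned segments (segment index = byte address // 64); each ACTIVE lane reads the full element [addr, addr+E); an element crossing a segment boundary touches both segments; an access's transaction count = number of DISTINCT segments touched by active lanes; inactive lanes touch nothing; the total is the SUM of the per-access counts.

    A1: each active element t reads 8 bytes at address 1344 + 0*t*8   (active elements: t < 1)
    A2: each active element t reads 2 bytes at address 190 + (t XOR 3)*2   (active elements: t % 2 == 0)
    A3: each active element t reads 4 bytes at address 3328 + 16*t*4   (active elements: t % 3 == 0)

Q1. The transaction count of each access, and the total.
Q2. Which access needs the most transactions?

A1: 1 transaction
A2: 1 transaction
A3: 2 transactions

Answer: 1,1,2; total 4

Answer: A3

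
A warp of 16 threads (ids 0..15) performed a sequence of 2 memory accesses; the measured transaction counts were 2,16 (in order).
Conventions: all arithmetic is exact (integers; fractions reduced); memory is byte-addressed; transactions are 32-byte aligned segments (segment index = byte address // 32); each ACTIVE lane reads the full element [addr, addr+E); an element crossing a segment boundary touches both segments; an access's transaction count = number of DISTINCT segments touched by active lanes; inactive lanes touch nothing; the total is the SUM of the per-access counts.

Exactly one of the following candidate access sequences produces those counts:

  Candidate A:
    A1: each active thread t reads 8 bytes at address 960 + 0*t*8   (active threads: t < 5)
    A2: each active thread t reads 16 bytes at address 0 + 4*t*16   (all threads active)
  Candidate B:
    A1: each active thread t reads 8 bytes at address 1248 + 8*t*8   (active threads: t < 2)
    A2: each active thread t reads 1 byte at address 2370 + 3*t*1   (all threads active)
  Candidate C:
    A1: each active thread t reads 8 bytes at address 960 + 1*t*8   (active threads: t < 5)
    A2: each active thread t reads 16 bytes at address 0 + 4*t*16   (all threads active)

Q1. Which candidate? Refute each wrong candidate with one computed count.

A: A1 gives 1 transaction, not 2
B: A2 gives 2 transactions, not 16
C: all counts match (2,16)

Answer: C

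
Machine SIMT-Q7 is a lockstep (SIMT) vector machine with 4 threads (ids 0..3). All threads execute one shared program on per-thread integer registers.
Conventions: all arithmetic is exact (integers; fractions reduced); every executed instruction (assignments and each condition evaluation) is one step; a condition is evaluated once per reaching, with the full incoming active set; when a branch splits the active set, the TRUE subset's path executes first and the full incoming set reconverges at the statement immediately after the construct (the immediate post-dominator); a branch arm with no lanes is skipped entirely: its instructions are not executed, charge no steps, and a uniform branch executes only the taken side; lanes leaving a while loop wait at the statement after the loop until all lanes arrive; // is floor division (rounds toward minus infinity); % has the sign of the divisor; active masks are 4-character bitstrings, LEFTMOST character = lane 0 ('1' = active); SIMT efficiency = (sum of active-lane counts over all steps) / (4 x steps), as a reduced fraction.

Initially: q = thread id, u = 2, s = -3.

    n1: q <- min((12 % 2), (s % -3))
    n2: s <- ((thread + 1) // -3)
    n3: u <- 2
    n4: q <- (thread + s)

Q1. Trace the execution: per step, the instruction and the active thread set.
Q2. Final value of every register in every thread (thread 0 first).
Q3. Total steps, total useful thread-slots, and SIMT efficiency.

step 0: q <- min((12 % 2), (s % -3)) 1111
step 1: s <- ((thread + 1) // -3)    1111
step 2: u <- 2                       1111
step 3: q <- (thread + s)            1111

Answer: 4 steps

q: -1,0,1,1
u: 2,2,2,2
s: -1,-1,-1,-2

steps = 4; useful = 16; efficiency = 16/16 = 1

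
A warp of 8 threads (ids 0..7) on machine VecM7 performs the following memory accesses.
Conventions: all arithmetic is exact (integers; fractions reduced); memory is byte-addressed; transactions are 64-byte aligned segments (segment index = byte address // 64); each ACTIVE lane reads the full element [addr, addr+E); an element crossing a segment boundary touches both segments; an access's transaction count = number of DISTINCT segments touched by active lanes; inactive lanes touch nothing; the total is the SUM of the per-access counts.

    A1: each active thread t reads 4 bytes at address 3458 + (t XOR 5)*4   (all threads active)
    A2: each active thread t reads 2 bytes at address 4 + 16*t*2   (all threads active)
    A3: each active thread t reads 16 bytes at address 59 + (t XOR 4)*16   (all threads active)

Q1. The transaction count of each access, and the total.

A1: 1 transaction
A2: 4 transactions
A3: 3 transactions

Answer: 1,4,3; total 8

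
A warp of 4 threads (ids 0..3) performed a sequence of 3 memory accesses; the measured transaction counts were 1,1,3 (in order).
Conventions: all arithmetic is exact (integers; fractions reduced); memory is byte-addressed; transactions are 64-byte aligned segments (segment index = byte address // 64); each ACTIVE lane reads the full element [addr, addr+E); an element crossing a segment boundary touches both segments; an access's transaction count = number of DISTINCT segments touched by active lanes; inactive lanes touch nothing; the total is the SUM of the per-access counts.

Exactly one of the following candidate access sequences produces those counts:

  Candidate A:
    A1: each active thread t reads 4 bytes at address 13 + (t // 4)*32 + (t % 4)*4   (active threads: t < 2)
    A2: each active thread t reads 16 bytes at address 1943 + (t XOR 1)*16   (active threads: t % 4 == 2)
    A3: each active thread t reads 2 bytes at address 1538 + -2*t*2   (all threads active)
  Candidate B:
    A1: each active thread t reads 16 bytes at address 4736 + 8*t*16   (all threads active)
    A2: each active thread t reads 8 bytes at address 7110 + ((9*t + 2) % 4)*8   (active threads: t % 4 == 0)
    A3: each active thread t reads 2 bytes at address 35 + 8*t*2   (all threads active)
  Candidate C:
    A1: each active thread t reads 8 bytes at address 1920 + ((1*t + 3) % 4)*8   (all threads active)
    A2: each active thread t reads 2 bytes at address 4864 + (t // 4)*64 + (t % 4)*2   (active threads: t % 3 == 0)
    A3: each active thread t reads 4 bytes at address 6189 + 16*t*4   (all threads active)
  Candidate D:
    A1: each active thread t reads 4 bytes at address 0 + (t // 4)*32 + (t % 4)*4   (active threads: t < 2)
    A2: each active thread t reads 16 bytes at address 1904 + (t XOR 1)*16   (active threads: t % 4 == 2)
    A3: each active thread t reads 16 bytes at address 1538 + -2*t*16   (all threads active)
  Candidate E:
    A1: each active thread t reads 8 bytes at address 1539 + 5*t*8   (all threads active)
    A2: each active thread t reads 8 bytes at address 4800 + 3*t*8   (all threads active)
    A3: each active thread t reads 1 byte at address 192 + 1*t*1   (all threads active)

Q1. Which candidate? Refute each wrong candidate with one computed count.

A: A3 gives 2 transactions, not 3
B: A1 gives 4 transactions, not 1
C: A3 gives 4 transactions, not 3
E: A1 gives 3 transactions, not 1
D: all counts match (1,1,3)

Answer: D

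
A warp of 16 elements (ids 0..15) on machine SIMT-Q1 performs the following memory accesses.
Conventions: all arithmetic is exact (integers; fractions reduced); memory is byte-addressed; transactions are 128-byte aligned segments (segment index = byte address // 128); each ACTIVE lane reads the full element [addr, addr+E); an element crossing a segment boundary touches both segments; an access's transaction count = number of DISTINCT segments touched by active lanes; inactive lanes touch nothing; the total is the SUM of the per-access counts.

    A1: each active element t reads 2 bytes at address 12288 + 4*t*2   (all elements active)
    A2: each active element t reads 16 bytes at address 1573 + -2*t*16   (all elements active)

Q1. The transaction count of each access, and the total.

A1: 1 transaction
A2: 5 transactions

Answer: 1,5; total 6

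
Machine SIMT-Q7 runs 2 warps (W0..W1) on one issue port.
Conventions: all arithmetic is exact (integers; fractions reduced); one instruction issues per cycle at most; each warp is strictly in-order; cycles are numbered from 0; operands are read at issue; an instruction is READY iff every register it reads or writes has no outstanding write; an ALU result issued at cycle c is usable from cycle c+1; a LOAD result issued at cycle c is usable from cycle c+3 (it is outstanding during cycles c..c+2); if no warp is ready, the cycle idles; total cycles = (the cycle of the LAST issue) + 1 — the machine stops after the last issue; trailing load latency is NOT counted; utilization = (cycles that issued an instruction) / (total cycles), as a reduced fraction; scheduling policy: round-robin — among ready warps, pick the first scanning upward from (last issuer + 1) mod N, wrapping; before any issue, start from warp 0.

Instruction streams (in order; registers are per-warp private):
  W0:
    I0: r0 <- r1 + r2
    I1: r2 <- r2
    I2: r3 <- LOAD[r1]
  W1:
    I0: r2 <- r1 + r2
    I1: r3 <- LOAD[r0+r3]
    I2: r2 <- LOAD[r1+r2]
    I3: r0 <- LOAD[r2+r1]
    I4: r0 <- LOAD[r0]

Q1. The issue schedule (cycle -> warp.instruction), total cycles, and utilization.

cycle 0: W0.I0
cycle 1: W1.I0
cycle 2: W0.I1
cycle 3: W1.I1
cycle 4: W0.I2
cycle 5: W1.I2
cycle 6: idle
cycle 7: idle
cycle 8: W1.I3
cycle 9: idle
cycle 10: idle
cycle 11: W1.I4

Answer: 12 cycles, utilization 2/3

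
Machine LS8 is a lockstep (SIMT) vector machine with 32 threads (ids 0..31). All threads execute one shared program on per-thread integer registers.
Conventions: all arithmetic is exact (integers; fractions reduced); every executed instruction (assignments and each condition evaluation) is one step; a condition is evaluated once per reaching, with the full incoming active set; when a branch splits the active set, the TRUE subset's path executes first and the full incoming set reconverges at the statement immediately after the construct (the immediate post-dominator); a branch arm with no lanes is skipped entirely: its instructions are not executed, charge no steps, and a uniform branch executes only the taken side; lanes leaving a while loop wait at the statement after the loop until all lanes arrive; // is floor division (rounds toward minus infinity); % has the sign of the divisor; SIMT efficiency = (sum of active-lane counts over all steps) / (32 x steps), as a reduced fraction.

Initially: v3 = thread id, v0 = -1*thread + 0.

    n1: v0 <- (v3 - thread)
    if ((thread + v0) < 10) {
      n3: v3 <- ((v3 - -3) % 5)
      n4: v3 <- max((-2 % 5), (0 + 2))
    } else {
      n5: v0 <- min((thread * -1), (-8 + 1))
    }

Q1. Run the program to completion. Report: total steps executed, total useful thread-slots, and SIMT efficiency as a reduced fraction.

Answer: 5 steps, 106 useful, 53/80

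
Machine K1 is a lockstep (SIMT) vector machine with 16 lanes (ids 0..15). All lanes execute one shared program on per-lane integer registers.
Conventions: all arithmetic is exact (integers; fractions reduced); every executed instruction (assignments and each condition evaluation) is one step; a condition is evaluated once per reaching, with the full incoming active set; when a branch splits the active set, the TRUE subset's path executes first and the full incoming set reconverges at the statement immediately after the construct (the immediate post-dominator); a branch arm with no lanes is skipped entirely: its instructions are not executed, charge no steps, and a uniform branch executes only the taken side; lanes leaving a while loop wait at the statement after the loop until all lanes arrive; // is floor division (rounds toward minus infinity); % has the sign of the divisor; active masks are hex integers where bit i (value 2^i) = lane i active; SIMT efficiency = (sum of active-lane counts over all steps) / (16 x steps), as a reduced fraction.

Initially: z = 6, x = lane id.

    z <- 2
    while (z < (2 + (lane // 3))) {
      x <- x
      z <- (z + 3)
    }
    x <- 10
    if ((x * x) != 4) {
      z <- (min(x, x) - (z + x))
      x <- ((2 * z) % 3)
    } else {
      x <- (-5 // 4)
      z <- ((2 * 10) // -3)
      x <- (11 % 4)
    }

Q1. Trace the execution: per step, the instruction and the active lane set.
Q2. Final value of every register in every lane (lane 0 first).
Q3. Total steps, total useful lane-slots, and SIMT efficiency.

step 0: z <- 2                       0xffff
step 1: eval (z < (2 + (lane // 3))) 0xffff
step 2: x <- x                       0xfff8
step 3: z <- (z + 3)                 0xfff8
step 4: eval (z < (2 + (lane // 3))) 0xfff8
step 5: x <- x                       0xf000
step 6: z <- (z + 3)                 0xf000
step 7: eval (z < (2 + (lane // 3))) 0xf000
step 8: x <- 10                      0xffff
step 9: eval ((x * x) != 4)          0xffff
step 10: z <- (min(x, x) - (z + x))   0xffff
step 11: x <- ((2 * z) % 3)           0xffff

Answer: 12 steps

z: -2,-2,-2,-5,-5,-5,-5,-5,-5,-5,-5,-5,-8,-8,-8,-8
x: 2,2,2,2,2,2,2,2,2,2,2,2,2,2,2,2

steps = 12; useful = 147; efficiency = 147/192 = 49/64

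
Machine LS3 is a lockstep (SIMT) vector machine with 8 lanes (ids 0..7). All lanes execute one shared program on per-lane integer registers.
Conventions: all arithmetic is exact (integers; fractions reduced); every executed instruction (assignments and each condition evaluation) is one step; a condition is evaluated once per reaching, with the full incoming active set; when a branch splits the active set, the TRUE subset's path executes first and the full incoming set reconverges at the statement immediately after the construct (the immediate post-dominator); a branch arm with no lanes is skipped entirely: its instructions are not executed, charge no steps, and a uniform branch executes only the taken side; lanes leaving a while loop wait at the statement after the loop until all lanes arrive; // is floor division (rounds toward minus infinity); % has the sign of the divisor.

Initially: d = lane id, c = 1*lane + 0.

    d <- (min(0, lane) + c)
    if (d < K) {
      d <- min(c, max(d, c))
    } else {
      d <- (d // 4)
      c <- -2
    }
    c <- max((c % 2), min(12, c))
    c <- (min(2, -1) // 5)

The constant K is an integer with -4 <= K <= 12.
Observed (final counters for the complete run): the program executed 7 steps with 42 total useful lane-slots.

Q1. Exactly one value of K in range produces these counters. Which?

Answer: K = 6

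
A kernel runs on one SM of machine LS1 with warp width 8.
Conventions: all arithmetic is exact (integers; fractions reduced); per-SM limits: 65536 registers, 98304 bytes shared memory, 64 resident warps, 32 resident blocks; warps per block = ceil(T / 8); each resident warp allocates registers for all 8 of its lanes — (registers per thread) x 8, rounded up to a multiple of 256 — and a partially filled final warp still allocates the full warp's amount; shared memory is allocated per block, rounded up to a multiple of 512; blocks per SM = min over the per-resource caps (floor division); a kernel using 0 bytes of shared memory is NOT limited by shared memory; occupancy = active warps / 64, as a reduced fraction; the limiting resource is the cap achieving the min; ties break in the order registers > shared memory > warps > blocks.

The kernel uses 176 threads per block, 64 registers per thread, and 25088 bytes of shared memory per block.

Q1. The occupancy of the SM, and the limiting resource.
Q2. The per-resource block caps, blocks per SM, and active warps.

Answer: occupancy 11/16, limited by warps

registers: 5 blocks
shared memory: 3 blocks
warps: 2 blocks
blocks: 32 blocks

Answer: 2 blocks, 44 active warps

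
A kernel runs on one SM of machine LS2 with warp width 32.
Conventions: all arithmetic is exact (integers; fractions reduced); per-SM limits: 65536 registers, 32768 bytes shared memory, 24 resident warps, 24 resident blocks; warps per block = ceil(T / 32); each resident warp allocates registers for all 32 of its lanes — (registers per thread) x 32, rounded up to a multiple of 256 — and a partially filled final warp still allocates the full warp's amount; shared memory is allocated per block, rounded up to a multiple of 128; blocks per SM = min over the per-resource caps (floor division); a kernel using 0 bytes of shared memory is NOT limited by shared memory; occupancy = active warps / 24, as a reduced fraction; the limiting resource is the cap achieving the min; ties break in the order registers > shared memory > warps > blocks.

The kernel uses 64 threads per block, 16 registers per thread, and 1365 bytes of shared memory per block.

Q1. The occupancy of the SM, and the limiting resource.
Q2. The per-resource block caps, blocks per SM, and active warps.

Answer: occupancy 1, limited by warps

registers: 64 blocks
shared memory: 23 blocks
warps: 12 blocks
blocks: 24 blocks

Answer: 12 blocks, 24 active warps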